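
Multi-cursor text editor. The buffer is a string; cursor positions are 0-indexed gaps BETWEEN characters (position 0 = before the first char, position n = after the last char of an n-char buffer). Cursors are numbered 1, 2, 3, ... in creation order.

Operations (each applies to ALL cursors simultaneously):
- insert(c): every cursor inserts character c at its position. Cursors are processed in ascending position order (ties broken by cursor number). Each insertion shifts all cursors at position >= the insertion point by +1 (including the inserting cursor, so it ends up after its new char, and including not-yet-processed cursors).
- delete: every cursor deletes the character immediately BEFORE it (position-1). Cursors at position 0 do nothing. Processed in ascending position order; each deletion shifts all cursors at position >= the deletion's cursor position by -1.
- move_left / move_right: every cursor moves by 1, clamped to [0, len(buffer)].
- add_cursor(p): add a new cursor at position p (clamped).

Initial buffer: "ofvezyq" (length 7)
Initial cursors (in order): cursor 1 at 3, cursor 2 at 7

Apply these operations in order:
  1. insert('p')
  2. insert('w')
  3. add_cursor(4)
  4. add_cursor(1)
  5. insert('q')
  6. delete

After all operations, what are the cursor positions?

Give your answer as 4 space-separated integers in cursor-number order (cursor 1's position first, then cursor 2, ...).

Answer: 5 11 4 1

Derivation:
After op 1 (insert('p')): buffer="ofvpezyqp" (len 9), cursors c1@4 c2@9, authorship ...1....2
After op 2 (insert('w')): buffer="ofvpwezyqpw" (len 11), cursors c1@5 c2@11, authorship ...11....22
After op 3 (add_cursor(4)): buffer="ofvpwezyqpw" (len 11), cursors c3@4 c1@5 c2@11, authorship ...11....22
After op 4 (add_cursor(1)): buffer="ofvpwezyqpw" (len 11), cursors c4@1 c3@4 c1@5 c2@11, authorship ...11....22
After op 5 (insert('q')): buffer="oqfvpqwqezyqpwq" (len 15), cursors c4@2 c3@6 c1@8 c2@15, authorship .4..1311....222
After op 6 (delete): buffer="ofvpwezyqpw" (len 11), cursors c4@1 c3@4 c1@5 c2@11, authorship ...11....22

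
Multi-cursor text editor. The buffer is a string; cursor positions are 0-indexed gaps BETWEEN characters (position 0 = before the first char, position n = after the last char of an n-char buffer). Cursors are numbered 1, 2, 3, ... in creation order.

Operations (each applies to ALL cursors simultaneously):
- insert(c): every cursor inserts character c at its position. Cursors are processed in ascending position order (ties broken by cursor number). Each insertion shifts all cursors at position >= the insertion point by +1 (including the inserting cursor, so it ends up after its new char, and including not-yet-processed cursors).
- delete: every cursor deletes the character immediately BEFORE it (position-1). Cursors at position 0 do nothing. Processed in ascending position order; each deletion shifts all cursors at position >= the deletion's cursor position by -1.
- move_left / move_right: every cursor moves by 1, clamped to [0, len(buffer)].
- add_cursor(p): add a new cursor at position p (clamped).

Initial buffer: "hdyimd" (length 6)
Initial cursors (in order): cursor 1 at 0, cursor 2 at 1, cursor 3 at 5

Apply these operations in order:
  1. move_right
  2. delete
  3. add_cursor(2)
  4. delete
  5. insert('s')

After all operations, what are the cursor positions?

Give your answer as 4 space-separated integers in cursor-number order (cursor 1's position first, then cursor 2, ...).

After op 1 (move_right): buffer="hdyimd" (len 6), cursors c1@1 c2@2 c3@6, authorship ......
After op 2 (delete): buffer="yim" (len 3), cursors c1@0 c2@0 c3@3, authorship ...
After op 3 (add_cursor(2)): buffer="yim" (len 3), cursors c1@0 c2@0 c4@2 c3@3, authorship ...
After op 4 (delete): buffer="y" (len 1), cursors c1@0 c2@0 c3@1 c4@1, authorship .
After op 5 (insert('s')): buffer="ssyss" (len 5), cursors c1@2 c2@2 c3@5 c4@5, authorship 12.34

Answer: 2 2 5 5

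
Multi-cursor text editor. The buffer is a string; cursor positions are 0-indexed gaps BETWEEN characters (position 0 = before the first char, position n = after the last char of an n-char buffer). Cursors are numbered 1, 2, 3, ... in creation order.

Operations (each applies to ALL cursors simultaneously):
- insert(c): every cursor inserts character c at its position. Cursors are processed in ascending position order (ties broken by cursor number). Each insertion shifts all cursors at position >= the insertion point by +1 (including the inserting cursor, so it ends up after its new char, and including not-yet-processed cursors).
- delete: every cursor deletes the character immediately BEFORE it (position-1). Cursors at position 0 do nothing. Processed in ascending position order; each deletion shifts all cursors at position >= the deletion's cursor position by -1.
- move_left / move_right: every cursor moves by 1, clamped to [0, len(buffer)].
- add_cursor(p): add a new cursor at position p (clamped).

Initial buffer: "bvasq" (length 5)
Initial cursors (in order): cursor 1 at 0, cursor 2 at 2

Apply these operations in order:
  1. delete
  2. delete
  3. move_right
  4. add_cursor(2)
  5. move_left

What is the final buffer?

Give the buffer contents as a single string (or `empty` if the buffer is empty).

Answer: asq

Derivation:
After op 1 (delete): buffer="basq" (len 4), cursors c1@0 c2@1, authorship ....
After op 2 (delete): buffer="asq" (len 3), cursors c1@0 c2@0, authorship ...
After op 3 (move_right): buffer="asq" (len 3), cursors c1@1 c2@1, authorship ...
After op 4 (add_cursor(2)): buffer="asq" (len 3), cursors c1@1 c2@1 c3@2, authorship ...
After op 5 (move_left): buffer="asq" (len 3), cursors c1@0 c2@0 c3@1, authorship ...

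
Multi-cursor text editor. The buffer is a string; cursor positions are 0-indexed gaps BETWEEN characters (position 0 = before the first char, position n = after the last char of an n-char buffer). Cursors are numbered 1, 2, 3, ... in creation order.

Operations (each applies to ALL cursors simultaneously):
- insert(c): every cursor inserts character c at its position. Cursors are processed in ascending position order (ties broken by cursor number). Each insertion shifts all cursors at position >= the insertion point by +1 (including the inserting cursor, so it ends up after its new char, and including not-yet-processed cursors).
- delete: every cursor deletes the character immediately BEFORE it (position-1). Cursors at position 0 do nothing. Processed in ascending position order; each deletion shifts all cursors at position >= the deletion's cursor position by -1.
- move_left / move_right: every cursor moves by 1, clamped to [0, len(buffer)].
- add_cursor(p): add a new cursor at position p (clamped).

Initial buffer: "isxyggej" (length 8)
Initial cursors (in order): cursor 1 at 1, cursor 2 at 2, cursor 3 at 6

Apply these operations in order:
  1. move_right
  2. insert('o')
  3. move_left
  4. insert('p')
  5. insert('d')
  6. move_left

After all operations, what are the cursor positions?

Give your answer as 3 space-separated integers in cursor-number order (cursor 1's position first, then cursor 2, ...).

After op 1 (move_right): buffer="isxyggej" (len 8), cursors c1@2 c2@3 c3@7, authorship ........
After op 2 (insert('o')): buffer="isoxoyggeoj" (len 11), cursors c1@3 c2@5 c3@10, authorship ..1.2....3.
After op 3 (move_left): buffer="isoxoyggeoj" (len 11), cursors c1@2 c2@4 c3@9, authorship ..1.2....3.
After op 4 (insert('p')): buffer="ispoxpoyggepoj" (len 14), cursors c1@3 c2@6 c3@12, authorship ..11.22....33.
After op 5 (insert('d')): buffer="ispdoxpdoyggepdoj" (len 17), cursors c1@4 c2@8 c3@15, authorship ..111.222....333.
After op 6 (move_left): buffer="ispdoxpdoyggepdoj" (len 17), cursors c1@3 c2@7 c3@14, authorship ..111.222....333.

Answer: 3 7 14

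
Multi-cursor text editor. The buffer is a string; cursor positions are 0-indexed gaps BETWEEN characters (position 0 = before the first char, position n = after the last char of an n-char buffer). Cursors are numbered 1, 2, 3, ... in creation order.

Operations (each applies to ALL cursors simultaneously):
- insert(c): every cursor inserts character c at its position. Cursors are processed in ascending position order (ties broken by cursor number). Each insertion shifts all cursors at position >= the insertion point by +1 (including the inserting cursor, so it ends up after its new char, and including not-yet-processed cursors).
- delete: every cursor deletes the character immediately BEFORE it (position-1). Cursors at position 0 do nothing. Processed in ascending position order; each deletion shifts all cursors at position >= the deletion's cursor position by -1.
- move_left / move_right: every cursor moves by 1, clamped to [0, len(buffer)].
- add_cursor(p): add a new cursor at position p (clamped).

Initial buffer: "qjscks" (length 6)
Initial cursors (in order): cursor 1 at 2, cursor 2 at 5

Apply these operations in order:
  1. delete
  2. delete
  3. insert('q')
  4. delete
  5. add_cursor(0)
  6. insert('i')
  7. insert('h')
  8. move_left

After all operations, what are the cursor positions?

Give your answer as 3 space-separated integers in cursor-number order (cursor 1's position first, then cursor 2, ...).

Answer: 3 6 3

Derivation:
After op 1 (delete): buffer="qscs" (len 4), cursors c1@1 c2@3, authorship ....
After op 2 (delete): buffer="ss" (len 2), cursors c1@0 c2@1, authorship ..
After op 3 (insert('q')): buffer="qsqs" (len 4), cursors c1@1 c2@3, authorship 1.2.
After op 4 (delete): buffer="ss" (len 2), cursors c1@0 c2@1, authorship ..
After op 5 (add_cursor(0)): buffer="ss" (len 2), cursors c1@0 c3@0 c2@1, authorship ..
After op 6 (insert('i')): buffer="iisis" (len 5), cursors c1@2 c3@2 c2@4, authorship 13.2.
After op 7 (insert('h')): buffer="iihhsihs" (len 8), cursors c1@4 c3@4 c2@7, authorship 1313.22.
After op 8 (move_left): buffer="iihhsihs" (len 8), cursors c1@3 c3@3 c2@6, authorship 1313.22.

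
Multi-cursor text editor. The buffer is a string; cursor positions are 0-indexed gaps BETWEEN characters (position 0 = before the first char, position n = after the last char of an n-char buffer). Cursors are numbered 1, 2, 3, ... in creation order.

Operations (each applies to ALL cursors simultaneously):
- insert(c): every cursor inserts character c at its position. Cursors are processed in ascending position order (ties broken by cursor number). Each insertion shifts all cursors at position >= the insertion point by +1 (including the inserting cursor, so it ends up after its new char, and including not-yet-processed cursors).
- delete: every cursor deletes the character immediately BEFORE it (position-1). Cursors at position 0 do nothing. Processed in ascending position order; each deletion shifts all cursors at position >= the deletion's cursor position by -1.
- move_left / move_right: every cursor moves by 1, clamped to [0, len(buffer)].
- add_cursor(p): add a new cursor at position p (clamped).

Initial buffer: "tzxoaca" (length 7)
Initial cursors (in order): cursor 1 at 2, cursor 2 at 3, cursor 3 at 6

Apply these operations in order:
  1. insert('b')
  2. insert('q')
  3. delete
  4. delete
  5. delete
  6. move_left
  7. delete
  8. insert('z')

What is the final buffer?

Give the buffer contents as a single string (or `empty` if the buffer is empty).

After op 1 (insert('b')): buffer="tzbxboacba" (len 10), cursors c1@3 c2@5 c3@9, authorship ..1.2...3.
After op 2 (insert('q')): buffer="tzbqxbqoacbqa" (len 13), cursors c1@4 c2@7 c3@12, authorship ..11.22...33.
After op 3 (delete): buffer="tzbxboacba" (len 10), cursors c1@3 c2@5 c3@9, authorship ..1.2...3.
After op 4 (delete): buffer="tzxoaca" (len 7), cursors c1@2 c2@3 c3@6, authorship .......
After op 5 (delete): buffer="toaa" (len 4), cursors c1@1 c2@1 c3@3, authorship ....
After op 6 (move_left): buffer="toaa" (len 4), cursors c1@0 c2@0 c3@2, authorship ....
After op 7 (delete): buffer="taa" (len 3), cursors c1@0 c2@0 c3@1, authorship ...
After op 8 (insert('z')): buffer="zztzaa" (len 6), cursors c1@2 c2@2 c3@4, authorship 12.3..

Answer: zztzaa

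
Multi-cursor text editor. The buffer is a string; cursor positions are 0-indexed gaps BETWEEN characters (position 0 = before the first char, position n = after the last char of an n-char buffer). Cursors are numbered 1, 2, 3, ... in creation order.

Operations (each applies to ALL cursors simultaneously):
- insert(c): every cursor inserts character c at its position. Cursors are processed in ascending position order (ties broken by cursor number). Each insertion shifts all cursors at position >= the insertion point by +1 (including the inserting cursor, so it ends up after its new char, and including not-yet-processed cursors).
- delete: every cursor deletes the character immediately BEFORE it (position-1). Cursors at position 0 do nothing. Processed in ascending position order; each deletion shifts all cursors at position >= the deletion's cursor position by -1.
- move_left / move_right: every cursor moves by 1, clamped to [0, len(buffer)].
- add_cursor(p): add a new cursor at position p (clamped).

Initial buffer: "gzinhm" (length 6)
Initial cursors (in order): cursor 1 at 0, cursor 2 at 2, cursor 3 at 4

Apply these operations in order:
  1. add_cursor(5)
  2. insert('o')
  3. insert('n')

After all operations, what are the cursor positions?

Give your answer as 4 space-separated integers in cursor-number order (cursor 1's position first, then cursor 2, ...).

After op 1 (add_cursor(5)): buffer="gzinhm" (len 6), cursors c1@0 c2@2 c3@4 c4@5, authorship ......
After op 2 (insert('o')): buffer="ogzoinohom" (len 10), cursors c1@1 c2@4 c3@7 c4@9, authorship 1..2..3.4.
After op 3 (insert('n')): buffer="ongzoninonhonm" (len 14), cursors c1@2 c2@6 c3@10 c4@13, authorship 11..22..33.44.

Answer: 2 6 10 13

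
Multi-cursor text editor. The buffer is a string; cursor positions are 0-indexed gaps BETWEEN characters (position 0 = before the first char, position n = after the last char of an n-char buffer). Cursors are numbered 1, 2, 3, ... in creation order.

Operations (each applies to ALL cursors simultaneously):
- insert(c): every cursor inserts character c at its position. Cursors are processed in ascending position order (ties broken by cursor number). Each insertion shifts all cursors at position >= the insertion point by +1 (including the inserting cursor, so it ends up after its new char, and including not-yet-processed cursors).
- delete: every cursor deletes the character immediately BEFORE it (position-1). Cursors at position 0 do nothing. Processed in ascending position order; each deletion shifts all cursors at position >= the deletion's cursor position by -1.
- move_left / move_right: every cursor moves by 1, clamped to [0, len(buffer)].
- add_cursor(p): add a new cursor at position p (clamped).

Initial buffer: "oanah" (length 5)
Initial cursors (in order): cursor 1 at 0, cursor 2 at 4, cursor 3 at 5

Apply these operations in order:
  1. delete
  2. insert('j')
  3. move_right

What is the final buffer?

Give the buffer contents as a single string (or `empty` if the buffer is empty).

Answer: joanjj

Derivation:
After op 1 (delete): buffer="oan" (len 3), cursors c1@0 c2@3 c3@3, authorship ...
After op 2 (insert('j')): buffer="joanjj" (len 6), cursors c1@1 c2@6 c3@6, authorship 1...23
After op 3 (move_right): buffer="joanjj" (len 6), cursors c1@2 c2@6 c3@6, authorship 1...23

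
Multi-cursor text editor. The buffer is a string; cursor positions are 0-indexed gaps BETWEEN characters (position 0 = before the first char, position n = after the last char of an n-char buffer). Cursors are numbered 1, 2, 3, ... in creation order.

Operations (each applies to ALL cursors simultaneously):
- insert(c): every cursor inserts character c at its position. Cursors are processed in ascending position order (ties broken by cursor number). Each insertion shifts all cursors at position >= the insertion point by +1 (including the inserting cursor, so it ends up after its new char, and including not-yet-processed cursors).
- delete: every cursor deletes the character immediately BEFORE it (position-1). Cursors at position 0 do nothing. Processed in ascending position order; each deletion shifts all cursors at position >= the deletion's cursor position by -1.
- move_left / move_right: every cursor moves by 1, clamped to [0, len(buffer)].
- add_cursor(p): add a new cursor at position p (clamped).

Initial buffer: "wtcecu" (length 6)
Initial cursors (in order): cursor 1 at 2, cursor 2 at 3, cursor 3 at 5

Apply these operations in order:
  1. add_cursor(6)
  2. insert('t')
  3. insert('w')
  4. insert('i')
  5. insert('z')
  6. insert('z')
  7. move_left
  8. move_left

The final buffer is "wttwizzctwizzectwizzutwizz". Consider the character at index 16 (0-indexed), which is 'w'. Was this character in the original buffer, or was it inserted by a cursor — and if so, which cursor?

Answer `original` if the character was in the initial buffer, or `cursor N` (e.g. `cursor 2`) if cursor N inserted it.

Answer: cursor 3

Derivation:
After op 1 (add_cursor(6)): buffer="wtcecu" (len 6), cursors c1@2 c2@3 c3@5 c4@6, authorship ......
After op 2 (insert('t')): buffer="wttctectut" (len 10), cursors c1@3 c2@5 c3@8 c4@10, authorship ..1.2..3.4
After op 3 (insert('w')): buffer="wttwctwectwutw" (len 14), cursors c1@4 c2@7 c3@11 c4@14, authorship ..11.22..33.44
After op 4 (insert('i')): buffer="wttwictwiectwiutwi" (len 18), cursors c1@5 c2@9 c3@14 c4@18, authorship ..111.222..333.444
After op 5 (insert('z')): buffer="wttwizctwizectwizutwiz" (len 22), cursors c1@6 c2@11 c3@17 c4@22, authorship ..1111.2222..3333.4444
After op 6 (insert('z')): buffer="wttwizzctwizzectwizzutwizz" (len 26), cursors c1@7 c2@13 c3@20 c4@26, authorship ..11111.22222..33333.44444
After op 7 (move_left): buffer="wttwizzctwizzectwizzutwizz" (len 26), cursors c1@6 c2@12 c3@19 c4@25, authorship ..11111.22222..33333.44444
After op 8 (move_left): buffer="wttwizzctwizzectwizzutwizz" (len 26), cursors c1@5 c2@11 c3@18 c4@24, authorship ..11111.22222..33333.44444
Authorship (.=original, N=cursor N): . . 1 1 1 1 1 . 2 2 2 2 2 . . 3 3 3 3 3 . 4 4 4 4 4
Index 16: author = 3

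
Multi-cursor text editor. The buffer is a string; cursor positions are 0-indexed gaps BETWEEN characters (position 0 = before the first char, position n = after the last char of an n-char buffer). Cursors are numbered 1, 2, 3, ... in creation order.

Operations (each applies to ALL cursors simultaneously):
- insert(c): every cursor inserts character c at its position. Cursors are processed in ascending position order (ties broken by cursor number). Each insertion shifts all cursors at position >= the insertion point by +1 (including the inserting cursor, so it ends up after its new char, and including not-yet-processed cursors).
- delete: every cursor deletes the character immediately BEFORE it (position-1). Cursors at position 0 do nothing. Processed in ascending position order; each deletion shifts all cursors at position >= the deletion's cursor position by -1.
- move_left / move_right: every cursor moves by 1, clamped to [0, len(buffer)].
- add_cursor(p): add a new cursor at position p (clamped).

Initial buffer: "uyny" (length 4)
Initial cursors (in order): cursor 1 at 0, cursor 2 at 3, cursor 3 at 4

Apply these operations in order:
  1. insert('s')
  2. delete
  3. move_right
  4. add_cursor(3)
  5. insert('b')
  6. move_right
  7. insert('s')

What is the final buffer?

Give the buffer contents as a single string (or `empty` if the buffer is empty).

Answer: ubysnbysbbss

Derivation:
After op 1 (insert('s')): buffer="suynsys" (len 7), cursors c1@1 c2@5 c3@7, authorship 1...2.3
After op 2 (delete): buffer="uyny" (len 4), cursors c1@0 c2@3 c3@4, authorship ....
After op 3 (move_right): buffer="uyny" (len 4), cursors c1@1 c2@4 c3@4, authorship ....
After op 4 (add_cursor(3)): buffer="uyny" (len 4), cursors c1@1 c4@3 c2@4 c3@4, authorship ....
After op 5 (insert('b')): buffer="ubynbybb" (len 8), cursors c1@2 c4@5 c2@8 c3@8, authorship .1..4.23
After op 6 (move_right): buffer="ubynbybb" (len 8), cursors c1@3 c4@6 c2@8 c3@8, authorship .1..4.23
After op 7 (insert('s')): buffer="ubysnbysbbss" (len 12), cursors c1@4 c4@8 c2@12 c3@12, authorship .1.1.4.42323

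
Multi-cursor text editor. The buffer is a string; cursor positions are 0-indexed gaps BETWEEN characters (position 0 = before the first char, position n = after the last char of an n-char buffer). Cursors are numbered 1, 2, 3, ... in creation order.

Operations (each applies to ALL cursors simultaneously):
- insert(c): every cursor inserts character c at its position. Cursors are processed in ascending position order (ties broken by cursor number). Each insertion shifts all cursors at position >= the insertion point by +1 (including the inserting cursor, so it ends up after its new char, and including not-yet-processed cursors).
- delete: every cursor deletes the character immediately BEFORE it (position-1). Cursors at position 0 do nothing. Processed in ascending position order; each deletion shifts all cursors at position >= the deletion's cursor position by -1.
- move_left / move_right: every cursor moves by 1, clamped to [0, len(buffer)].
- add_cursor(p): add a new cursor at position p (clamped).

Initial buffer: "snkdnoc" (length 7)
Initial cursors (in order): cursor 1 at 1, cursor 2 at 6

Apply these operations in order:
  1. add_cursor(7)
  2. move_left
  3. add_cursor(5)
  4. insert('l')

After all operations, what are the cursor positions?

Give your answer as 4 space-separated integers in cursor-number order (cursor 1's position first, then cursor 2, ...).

Answer: 1 8 10 8

Derivation:
After op 1 (add_cursor(7)): buffer="snkdnoc" (len 7), cursors c1@1 c2@6 c3@7, authorship .......
After op 2 (move_left): buffer="snkdnoc" (len 7), cursors c1@0 c2@5 c3@6, authorship .......
After op 3 (add_cursor(5)): buffer="snkdnoc" (len 7), cursors c1@0 c2@5 c4@5 c3@6, authorship .......
After op 4 (insert('l')): buffer="lsnkdnllolc" (len 11), cursors c1@1 c2@8 c4@8 c3@10, authorship 1.....24.3.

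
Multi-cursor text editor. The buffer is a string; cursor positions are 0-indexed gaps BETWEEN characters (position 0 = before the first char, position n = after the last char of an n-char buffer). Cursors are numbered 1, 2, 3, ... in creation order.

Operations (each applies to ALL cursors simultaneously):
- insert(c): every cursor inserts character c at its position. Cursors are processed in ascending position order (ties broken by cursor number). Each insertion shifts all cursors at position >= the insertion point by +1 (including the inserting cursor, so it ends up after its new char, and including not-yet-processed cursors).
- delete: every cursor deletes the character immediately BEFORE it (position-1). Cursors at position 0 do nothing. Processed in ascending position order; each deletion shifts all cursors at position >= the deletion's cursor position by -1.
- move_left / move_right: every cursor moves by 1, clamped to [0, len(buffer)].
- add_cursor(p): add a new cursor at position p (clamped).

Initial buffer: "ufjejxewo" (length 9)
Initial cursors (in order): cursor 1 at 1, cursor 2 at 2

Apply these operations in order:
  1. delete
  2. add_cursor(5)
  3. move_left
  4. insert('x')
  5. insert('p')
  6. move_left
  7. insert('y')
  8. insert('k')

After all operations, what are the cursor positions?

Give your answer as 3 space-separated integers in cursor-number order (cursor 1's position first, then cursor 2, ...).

Answer: 7 7 15

Derivation:
After op 1 (delete): buffer="jejxewo" (len 7), cursors c1@0 c2@0, authorship .......
After op 2 (add_cursor(5)): buffer="jejxewo" (len 7), cursors c1@0 c2@0 c3@5, authorship .......
After op 3 (move_left): buffer="jejxewo" (len 7), cursors c1@0 c2@0 c3@4, authorship .......
After op 4 (insert('x')): buffer="xxjejxxewo" (len 10), cursors c1@2 c2@2 c3@7, authorship 12....3...
After op 5 (insert('p')): buffer="xxppjejxxpewo" (len 13), cursors c1@4 c2@4 c3@10, authorship 1212....33...
After op 6 (move_left): buffer="xxppjejxxpewo" (len 13), cursors c1@3 c2@3 c3@9, authorship 1212....33...
After op 7 (insert('y')): buffer="xxpyypjejxxypewo" (len 16), cursors c1@5 c2@5 c3@12, authorship 121122....333...
After op 8 (insert('k')): buffer="xxpyykkpjejxxykpewo" (len 19), cursors c1@7 c2@7 c3@15, authorship 12112122....3333...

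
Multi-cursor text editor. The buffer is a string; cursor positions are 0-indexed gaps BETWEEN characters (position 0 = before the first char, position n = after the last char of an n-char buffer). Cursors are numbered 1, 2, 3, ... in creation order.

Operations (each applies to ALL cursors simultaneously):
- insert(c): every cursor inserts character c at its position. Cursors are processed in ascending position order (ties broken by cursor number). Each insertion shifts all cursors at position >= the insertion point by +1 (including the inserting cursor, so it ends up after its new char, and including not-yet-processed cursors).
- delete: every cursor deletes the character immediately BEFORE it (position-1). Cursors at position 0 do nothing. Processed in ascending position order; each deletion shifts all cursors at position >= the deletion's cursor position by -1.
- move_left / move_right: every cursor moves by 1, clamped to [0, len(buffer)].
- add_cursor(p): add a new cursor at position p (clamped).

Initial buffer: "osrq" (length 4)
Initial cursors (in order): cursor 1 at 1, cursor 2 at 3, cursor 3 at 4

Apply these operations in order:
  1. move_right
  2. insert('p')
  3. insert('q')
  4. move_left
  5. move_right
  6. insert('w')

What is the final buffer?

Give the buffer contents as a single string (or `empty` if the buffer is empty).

After op 1 (move_right): buffer="osrq" (len 4), cursors c1@2 c2@4 c3@4, authorship ....
After op 2 (insert('p')): buffer="osprqpp" (len 7), cursors c1@3 c2@7 c3@7, authorship ..1..23
After op 3 (insert('q')): buffer="ospqrqppqq" (len 10), cursors c1@4 c2@10 c3@10, authorship ..11..2323
After op 4 (move_left): buffer="ospqrqppqq" (len 10), cursors c1@3 c2@9 c3@9, authorship ..11..2323
After op 5 (move_right): buffer="ospqrqppqq" (len 10), cursors c1@4 c2@10 c3@10, authorship ..11..2323
After op 6 (insert('w')): buffer="ospqwrqppqqww" (len 13), cursors c1@5 c2@13 c3@13, authorship ..111..232323

Answer: ospqwrqppqqww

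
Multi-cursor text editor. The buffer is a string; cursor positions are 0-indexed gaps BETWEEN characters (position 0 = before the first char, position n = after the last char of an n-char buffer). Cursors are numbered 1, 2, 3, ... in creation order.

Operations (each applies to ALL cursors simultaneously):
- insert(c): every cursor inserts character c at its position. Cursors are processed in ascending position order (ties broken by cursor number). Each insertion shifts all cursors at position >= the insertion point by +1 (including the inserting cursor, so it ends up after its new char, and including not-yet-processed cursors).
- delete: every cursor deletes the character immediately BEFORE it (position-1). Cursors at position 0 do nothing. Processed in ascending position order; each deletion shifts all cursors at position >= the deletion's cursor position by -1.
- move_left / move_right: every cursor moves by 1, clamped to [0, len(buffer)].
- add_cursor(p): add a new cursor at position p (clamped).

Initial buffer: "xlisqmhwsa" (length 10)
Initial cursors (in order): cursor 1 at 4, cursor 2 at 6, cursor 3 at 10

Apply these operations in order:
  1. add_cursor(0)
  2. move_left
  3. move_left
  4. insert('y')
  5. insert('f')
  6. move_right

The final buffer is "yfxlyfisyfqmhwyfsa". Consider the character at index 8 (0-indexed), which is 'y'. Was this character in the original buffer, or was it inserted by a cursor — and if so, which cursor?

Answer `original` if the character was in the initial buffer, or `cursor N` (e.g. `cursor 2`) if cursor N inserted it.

After op 1 (add_cursor(0)): buffer="xlisqmhwsa" (len 10), cursors c4@0 c1@4 c2@6 c3@10, authorship ..........
After op 2 (move_left): buffer="xlisqmhwsa" (len 10), cursors c4@0 c1@3 c2@5 c3@9, authorship ..........
After op 3 (move_left): buffer="xlisqmhwsa" (len 10), cursors c4@0 c1@2 c2@4 c3@8, authorship ..........
After op 4 (insert('y')): buffer="yxlyisyqmhwysa" (len 14), cursors c4@1 c1@4 c2@7 c3@12, authorship 4..1..2....3..
After op 5 (insert('f')): buffer="yfxlyfisyfqmhwyfsa" (len 18), cursors c4@2 c1@6 c2@10 c3@16, authorship 44..11..22....33..
After op 6 (move_right): buffer="yfxlyfisyfqmhwyfsa" (len 18), cursors c4@3 c1@7 c2@11 c3@17, authorship 44..11..22....33..
Authorship (.=original, N=cursor N): 4 4 . . 1 1 . . 2 2 . . . . 3 3 . .
Index 8: author = 2

Answer: cursor 2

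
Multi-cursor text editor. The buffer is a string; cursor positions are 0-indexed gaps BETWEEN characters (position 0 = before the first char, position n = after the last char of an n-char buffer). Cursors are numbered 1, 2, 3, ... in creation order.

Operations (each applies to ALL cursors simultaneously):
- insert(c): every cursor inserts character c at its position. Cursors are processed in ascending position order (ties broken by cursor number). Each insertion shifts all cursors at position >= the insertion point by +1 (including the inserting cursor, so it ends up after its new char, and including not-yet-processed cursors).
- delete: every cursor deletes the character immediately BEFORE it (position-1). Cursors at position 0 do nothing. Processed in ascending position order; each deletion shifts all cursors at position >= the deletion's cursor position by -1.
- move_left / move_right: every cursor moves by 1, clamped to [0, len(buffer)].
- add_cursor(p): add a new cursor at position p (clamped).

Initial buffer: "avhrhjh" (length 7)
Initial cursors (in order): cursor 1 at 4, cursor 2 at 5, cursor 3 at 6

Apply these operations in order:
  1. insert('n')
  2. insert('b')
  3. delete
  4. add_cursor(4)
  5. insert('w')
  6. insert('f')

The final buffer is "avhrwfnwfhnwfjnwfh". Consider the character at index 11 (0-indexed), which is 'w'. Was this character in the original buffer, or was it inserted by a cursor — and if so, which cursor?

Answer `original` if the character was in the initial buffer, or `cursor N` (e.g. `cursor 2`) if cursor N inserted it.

After op 1 (insert('n')): buffer="avhrnhnjnh" (len 10), cursors c1@5 c2@7 c3@9, authorship ....1.2.3.
After op 2 (insert('b')): buffer="avhrnbhnbjnbh" (len 13), cursors c1@6 c2@9 c3@12, authorship ....11.22.33.
After op 3 (delete): buffer="avhrnhnjnh" (len 10), cursors c1@5 c2@7 c3@9, authorship ....1.2.3.
After op 4 (add_cursor(4)): buffer="avhrnhnjnh" (len 10), cursors c4@4 c1@5 c2@7 c3@9, authorship ....1.2.3.
After op 5 (insert('w')): buffer="avhrwnwhnwjnwh" (len 14), cursors c4@5 c1@7 c2@10 c3@13, authorship ....411.22.33.
After op 6 (insert('f')): buffer="avhrwfnwfhnwfjnwfh" (len 18), cursors c4@6 c1@9 c2@13 c3@17, authorship ....44111.222.333.
Authorship (.=original, N=cursor N): . . . . 4 4 1 1 1 . 2 2 2 . 3 3 3 .
Index 11: author = 2

Answer: cursor 2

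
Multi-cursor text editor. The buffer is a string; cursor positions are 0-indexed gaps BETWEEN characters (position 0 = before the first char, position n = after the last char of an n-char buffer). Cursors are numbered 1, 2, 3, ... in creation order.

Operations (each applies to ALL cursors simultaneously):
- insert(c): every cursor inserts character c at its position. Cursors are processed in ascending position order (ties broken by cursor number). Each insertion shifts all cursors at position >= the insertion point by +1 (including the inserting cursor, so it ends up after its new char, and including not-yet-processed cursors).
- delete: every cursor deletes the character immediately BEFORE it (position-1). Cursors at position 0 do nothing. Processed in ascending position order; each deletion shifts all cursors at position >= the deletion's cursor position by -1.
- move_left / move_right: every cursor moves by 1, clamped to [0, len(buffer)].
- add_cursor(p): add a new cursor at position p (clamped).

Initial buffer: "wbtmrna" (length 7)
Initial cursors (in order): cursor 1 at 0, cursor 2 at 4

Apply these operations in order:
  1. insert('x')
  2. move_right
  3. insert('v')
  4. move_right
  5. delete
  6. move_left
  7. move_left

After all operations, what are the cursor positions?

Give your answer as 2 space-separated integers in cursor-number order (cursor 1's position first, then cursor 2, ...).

After op 1 (insert('x')): buffer="xwbtmxrna" (len 9), cursors c1@1 c2@6, authorship 1....2...
After op 2 (move_right): buffer="xwbtmxrna" (len 9), cursors c1@2 c2@7, authorship 1....2...
After op 3 (insert('v')): buffer="xwvbtmxrvna" (len 11), cursors c1@3 c2@9, authorship 1.1...2.2..
After op 4 (move_right): buffer="xwvbtmxrvna" (len 11), cursors c1@4 c2@10, authorship 1.1...2.2..
After op 5 (delete): buffer="xwvtmxrva" (len 9), cursors c1@3 c2@8, authorship 1.1..2.2.
After op 6 (move_left): buffer="xwvtmxrva" (len 9), cursors c1@2 c2@7, authorship 1.1..2.2.
After op 7 (move_left): buffer="xwvtmxrva" (len 9), cursors c1@1 c2@6, authorship 1.1..2.2.

Answer: 1 6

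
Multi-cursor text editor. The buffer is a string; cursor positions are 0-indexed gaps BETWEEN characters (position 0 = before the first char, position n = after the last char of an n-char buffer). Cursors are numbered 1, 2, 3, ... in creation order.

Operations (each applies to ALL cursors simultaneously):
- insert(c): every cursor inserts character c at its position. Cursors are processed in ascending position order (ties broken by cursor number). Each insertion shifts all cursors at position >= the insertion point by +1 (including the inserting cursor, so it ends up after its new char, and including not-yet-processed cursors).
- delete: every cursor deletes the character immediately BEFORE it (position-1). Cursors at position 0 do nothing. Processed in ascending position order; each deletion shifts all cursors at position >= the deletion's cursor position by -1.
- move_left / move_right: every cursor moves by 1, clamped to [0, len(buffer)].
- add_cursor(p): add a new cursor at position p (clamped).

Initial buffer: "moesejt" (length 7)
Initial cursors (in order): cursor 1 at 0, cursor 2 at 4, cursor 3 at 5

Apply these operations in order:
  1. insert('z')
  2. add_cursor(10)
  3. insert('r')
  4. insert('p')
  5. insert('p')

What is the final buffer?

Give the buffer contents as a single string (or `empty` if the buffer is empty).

Answer: zrppmoeszrppezrppjtrpp

Derivation:
After op 1 (insert('z')): buffer="zmoeszezjt" (len 10), cursors c1@1 c2@6 c3@8, authorship 1....2.3..
After op 2 (add_cursor(10)): buffer="zmoeszezjt" (len 10), cursors c1@1 c2@6 c3@8 c4@10, authorship 1....2.3..
After op 3 (insert('r')): buffer="zrmoeszrezrjtr" (len 14), cursors c1@2 c2@8 c3@11 c4@14, authorship 11....22.33..4
After op 4 (insert('p')): buffer="zrpmoeszrpezrpjtrp" (len 18), cursors c1@3 c2@10 c3@14 c4@18, authorship 111....222.333..44
After op 5 (insert('p')): buffer="zrppmoeszrppezrppjtrpp" (len 22), cursors c1@4 c2@12 c3@17 c4@22, authorship 1111....2222.3333..444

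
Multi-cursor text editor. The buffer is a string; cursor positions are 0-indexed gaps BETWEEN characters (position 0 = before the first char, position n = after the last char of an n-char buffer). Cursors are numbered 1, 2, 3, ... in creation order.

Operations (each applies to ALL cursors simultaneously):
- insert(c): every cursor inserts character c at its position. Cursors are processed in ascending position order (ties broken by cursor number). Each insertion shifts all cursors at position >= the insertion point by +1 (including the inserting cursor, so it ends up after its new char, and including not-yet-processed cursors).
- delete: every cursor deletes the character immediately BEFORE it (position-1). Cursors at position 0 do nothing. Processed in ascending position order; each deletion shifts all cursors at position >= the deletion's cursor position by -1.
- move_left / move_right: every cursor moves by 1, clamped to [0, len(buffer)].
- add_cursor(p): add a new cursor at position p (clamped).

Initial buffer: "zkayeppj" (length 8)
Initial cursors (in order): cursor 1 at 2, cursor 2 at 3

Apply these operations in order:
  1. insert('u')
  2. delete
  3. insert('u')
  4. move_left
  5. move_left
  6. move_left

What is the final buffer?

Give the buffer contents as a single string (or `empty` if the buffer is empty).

After op 1 (insert('u')): buffer="zkuauyeppj" (len 10), cursors c1@3 c2@5, authorship ..1.2.....
After op 2 (delete): buffer="zkayeppj" (len 8), cursors c1@2 c2@3, authorship ........
After op 3 (insert('u')): buffer="zkuauyeppj" (len 10), cursors c1@3 c2@5, authorship ..1.2.....
After op 4 (move_left): buffer="zkuauyeppj" (len 10), cursors c1@2 c2@4, authorship ..1.2.....
After op 5 (move_left): buffer="zkuauyeppj" (len 10), cursors c1@1 c2@3, authorship ..1.2.....
After op 6 (move_left): buffer="zkuauyeppj" (len 10), cursors c1@0 c2@2, authorship ..1.2.....

Answer: zkuauyeppj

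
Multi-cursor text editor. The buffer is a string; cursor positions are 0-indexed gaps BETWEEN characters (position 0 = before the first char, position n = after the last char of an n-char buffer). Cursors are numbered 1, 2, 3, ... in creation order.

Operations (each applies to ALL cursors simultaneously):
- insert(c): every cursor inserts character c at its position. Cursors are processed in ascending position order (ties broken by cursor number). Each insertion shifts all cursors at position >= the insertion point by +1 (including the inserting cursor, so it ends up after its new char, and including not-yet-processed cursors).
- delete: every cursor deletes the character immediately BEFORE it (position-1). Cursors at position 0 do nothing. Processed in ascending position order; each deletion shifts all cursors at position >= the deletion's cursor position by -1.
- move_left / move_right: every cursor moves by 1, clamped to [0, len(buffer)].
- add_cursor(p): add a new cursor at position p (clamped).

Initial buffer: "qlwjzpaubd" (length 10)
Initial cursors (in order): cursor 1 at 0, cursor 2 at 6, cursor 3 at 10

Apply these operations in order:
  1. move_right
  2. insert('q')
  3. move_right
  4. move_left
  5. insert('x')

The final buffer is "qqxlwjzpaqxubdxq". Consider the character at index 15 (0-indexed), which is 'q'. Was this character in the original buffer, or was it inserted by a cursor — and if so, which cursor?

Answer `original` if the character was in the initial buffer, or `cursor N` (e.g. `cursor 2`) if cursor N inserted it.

Answer: cursor 3

Derivation:
After op 1 (move_right): buffer="qlwjzpaubd" (len 10), cursors c1@1 c2@7 c3@10, authorship ..........
After op 2 (insert('q')): buffer="qqlwjzpaqubdq" (len 13), cursors c1@2 c2@9 c3@13, authorship .1......2...3
After op 3 (move_right): buffer="qqlwjzpaqubdq" (len 13), cursors c1@3 c2@10 c3@13, authorship .1......2...3
After op 4 (move_left): buffer="qqlwjzpaqubdq" (len 13), cursors c1@2 c2@9 c3@12, authorship .1......2...3
After op 5 (insert('x')): buffer="qqxlwjzpaqxubdxq" (len 16), cursors c1@3 c2@11 c3@15, authorship .11......22...33
Authorship (.=original, N=cursor N): . 1 1 . . . . . . 2 2 . . . 3 3
Index 15: author = 3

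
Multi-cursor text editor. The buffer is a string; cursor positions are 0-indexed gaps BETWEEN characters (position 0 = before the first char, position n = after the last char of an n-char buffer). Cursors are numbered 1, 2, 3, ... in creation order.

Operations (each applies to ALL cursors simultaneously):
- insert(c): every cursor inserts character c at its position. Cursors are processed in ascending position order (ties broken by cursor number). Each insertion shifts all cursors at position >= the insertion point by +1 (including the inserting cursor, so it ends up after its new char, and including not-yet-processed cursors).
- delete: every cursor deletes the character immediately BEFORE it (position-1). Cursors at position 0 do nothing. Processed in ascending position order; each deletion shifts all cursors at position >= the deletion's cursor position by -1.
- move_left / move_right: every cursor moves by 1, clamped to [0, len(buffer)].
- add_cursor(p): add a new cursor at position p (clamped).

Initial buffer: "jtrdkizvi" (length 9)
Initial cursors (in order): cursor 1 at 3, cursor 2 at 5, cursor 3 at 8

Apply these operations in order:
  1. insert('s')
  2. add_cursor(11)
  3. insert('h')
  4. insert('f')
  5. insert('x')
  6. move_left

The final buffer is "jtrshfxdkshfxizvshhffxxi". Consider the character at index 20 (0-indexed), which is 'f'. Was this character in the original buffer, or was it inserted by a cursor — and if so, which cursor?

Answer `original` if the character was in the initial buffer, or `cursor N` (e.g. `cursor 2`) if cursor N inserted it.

Answer: cursor 4

Derivation:
After op 1 (insert('s')): buffer="jtrsdksizvsi" (len 12), cursors c1@4 c2@7 c3@11, authorship ...1..2...3.
After op 2 (add_cursor(11)): buffer="jtrsdksizvsi" (len 12), cursors c1@4 c2@7 c3@11 c4@11, authorship ...1..2...3.
After op 3 (insert('h')): buffer="jtrshdkshizvshhi" (len 16), cursors c1@5 c2@9 c3@15 c4@15, authorship ...11..22...334.
After op 4 (insert('f')): buffer="jtrshfdkshfizvshhffi" (len 20), cursors c1@6 c2@11 c3@19 c4@19, authorship ...111..222...33434.
After op 5 (insert('x')): buffer="jtrshfxdkshfxizvshhffxxi" (len 24), cursors c1@7 c2@13 c3@23 c4@23, authorship ...1111..2222...3343434.
After op 6 (move_left): buffer="jtrshfxdkshfxizvshhffxxi" (len 24), cursors c1@6 c2@12 c3@22 c4@22, authorship ...1111..2222...3343434.
Authorship (.=original, N=cursor N): . . . 1 1 1 1 . . 2 2 2 2 . . . 3 3 4 3 4 3 4 .
Index 20: author = 4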